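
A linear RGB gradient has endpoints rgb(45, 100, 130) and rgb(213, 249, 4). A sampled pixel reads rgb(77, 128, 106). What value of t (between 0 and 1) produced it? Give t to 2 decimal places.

Invert the lerp on the R channel (largest span, 168): t = (77 − 45) / (213 − 45) = 32/168 = 0.19048.
Check on G: (128 − 100)/(249 − 100) = 0.1879 ✓

0.19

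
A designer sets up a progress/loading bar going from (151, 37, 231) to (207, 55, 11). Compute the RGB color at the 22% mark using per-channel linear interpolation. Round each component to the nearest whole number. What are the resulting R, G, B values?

22% corresponds to t = 0.22.
R = 151 + 0.22 × (207 − 151) = 151 + 0.22 × 56 = 163.32 → 163
G = 37 + 0.22 × (55 − 37) = 37 + 0.22 × 18 = 40.96 → 41
B = 231 + 0.22 × (11 − 231) = 231 + 0.22 × -220 = 182.6 → 183
So the blended color is (163, 41, 183), about #a329b7.

(163, 41, 183)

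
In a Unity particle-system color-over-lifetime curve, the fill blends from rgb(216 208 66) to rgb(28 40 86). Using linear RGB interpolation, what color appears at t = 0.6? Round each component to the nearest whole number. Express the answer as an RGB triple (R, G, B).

R = 216 + 0.6 × (28 − 216) = 216 + 0.6 × -188 = 103.2 → 103
G = 208 + 0.6 × (40 − 208) = 208 + 0.6 × -168 = 107.2 → 107
B = 66 + 0.6 × (86 − 66) = 66 + 0.6 × 20 = 78 → 78
So the blended color is (103, 107, 78), about #676b4e.

(103, 107, 78)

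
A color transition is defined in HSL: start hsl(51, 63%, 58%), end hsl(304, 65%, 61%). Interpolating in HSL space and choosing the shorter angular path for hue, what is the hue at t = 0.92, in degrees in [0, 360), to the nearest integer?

313

Hue: 304 − 51 = 253°, but |253| > 180 so the shorter arc goes the other way: Δh = 253 − 360 = -107°.
H = 51 + 0.92 × (-107) = -47.44 → -47 → -47 mod 360 = 313°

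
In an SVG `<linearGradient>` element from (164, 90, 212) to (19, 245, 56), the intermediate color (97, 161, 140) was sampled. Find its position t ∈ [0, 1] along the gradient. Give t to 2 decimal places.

0.46

Invert the lerp on the B channel (largest span, 156): t = (140 − 212) / (56 − 212) = -72/-156 = 0.46154.
Check on R: (97 − 164)/(19 − 164) = 0.4621 ✓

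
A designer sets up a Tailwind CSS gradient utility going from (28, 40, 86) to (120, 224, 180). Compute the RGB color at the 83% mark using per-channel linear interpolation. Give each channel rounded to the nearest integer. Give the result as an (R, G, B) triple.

83% corresponds to t = 0.83.
R = 28 + 0.83 × (120 − 28) = 28 + 0.83 × 92 = 104.36 → 104
G = 40 + 0.83 × (224 − 40) = 40 + 0.83 × 184 = 192.72 → 193
B = 86 + 0.83 × (180 − 86) = 86 + 0.83 × 94 = 164.02 → 164

(104, 193, 164)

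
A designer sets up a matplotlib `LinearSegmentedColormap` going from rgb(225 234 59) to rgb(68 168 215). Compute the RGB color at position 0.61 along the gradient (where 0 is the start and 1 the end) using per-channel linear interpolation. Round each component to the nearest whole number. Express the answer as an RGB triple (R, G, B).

(129, 194, 154)

R = 225 + 0.61 × (68 − 225) = 225 + 0.61 × -157 = 129.23 → 129
G = 234 + 0.61 × (168 − 234) = 234 + 0.61 × -66 = 193.74 → 194
B = 59 + 0.61 × (215 − 59) = 59 + 0.61 × 156 = 154.16 → 154
So the blended color is (129, 194, 154), about #81c29a.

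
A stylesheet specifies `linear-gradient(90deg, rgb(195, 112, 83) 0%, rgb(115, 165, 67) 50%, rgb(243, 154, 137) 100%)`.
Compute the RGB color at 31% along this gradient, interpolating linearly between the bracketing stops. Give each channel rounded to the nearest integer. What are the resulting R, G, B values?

(145, 145, 73)

31% lies between the 0% and 50% stops, so the local fraction is t = (31 − 0)/(50 − 0) = 31/50 ≈ 0.62.
R = 195 + 0.62 × (115 − 195) = 145.4 → 145
G = 112 + 0.62 × (165 − 112) = 144.86 → 145
B = 83 + 0.62 × (67 − 83) = 73.08 → 73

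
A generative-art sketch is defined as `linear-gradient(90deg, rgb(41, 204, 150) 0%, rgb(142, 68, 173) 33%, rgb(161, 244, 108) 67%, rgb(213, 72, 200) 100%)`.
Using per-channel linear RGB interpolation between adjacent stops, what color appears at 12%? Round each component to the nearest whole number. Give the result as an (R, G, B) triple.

(78, 155, 158)

12% lies between the 0% and 33% stops, so the local fraction is t = (12 − 0)/(33 − 0) = 12/33 ≈ 0.3636.
R = 41 + 0.3636 × (142 − 41) = 77.724 → 78
G = 204 + 0.3636 × (68 − 204) = 154.55 → 155
B = 150 + 0.3636 × (173 − 150) = 158.363 → 158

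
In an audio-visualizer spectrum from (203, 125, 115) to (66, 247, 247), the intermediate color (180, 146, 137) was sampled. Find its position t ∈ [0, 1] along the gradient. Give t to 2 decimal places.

Invert the lerp on the R channel (largest span, 137): t = (180 − 203) / (66 − 203) = -23/-137 = 0.16788.
Check on G: (146 − 125)/(247 − 125) = 0.1721 ✓

0.17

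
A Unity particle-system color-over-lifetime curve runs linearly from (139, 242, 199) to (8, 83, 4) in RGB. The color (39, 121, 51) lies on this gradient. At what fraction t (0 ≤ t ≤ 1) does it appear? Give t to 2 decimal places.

0.76

Invert the lerp on the B channel (largest span, 195): t = (51 − 199) / (4 − 199) = -148/-195 = 0.75897.
Check on R: (39 − 139)/(8 − 139) = 0.7634 ✓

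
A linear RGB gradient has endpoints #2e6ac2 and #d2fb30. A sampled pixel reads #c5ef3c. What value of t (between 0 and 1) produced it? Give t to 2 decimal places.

Invert the lerp on the R channel (largest span, 164): t = (197 − 46) / (210 − 46) = 151/164 = 0.92073.
Check on G: (239 − 106)/(251 − 106) = 0.9172 ✓

0.92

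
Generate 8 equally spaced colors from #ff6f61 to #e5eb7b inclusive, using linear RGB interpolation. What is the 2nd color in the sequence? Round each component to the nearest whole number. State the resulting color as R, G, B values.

With 8 swatches and endpoints inclusive, swatch 2 sits at t = (2 − 1)/(8 − 1) = 1/7 ≈ 0.1429.
#ff6f61 → (255, 111, 97); #e5eb7b → (229, 235, 123).
R = 255 + 0.1429 × (229 − 255) = 251.285 → 251
G = 111 + 0.1429 × (235 − 111) = 128.72 → 129
B = 97 + 0.1429 × (123 − 97) = 100.715 → 101

(251, 129, 101)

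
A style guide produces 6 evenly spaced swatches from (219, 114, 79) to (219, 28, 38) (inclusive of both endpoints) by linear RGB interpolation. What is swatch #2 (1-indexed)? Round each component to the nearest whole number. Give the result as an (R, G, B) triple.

(219, 97, 71)

With 6 swatches and endpoints inclusive, swatch 2 sits at t = (2 − 1)/(6 − 1) = 1/5 ≈ 0.2.
R = 219 + 0.2 × (219 − 219) = 219 → 219
G = 114 + 0.2 × (28 − 114) = 96.8 → 97
B = 79 + 0.2 × (38 − 79) = 70.8 → 71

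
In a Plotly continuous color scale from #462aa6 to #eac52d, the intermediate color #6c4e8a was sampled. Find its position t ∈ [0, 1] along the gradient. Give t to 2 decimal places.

0.23

Invert the lerp on the R channel (largest span, 164): t = (108 − 70) / (234 − 70) = 38/164 = 0.23171.
Check on G: (78 − 42)/(197 − 42) = 0.2323 ✓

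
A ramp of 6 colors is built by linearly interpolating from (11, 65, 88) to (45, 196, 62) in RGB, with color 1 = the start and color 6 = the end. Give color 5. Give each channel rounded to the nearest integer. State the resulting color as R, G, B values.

With 6 swatches and endpoints inclusive, swatch 5 sits at t = (5 − 1)/(6 − 1) = 4/5 ≈ 0.8.
R = 11 + 0.8 × (45 − 11) = 38.2 → 38
G = 65 + 0.8 × (196 − 65) = 169.8 → 170
B = 88 + 0.8 × (62 − 88) = 67.2 → 67

(38, 170, 67)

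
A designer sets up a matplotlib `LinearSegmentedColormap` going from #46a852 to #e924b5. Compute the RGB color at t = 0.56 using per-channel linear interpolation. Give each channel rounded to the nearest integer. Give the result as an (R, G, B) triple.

#46a852 → (70, 168, 82); #e924b5 → (233, 36, 181).
R = 70 + 0.56 × (233 − 70) = 70 + 0.56 × 163 = 161.28 → 161
G = 168 + 0.56 × (36 − 168) = 168 + 0.56 × -132 = 94.08 → 94
B = 82 + 0.56 × (181 − 82) = 82 + 0.56 × 99 = 137.44 → 137

(161, 94, 137)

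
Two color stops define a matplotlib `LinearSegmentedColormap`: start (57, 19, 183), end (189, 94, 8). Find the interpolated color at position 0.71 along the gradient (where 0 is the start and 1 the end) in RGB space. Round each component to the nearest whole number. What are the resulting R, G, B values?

(151, 72, 59)

R = 57 + 0.71 × (189 − 57) = 57 + 0.71 × 132 = 150.72 → 151
G = 19 + 0.71 × (94 − 19) = 19 + 0.71 × 75 = 72.25 → 72
B = 183 + 0.71 × (8 − 183) = 183 + 0.71 × -175 = 58.75 → 59
So the blended color is (151, 72, 59), about #97483b.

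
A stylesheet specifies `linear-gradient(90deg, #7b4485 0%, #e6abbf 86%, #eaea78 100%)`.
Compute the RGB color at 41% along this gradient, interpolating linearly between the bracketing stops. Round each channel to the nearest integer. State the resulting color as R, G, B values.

41% lies between the 0% and 86% stops, so the local fraction is t = (41 − 0)/(86 − 0) = 41/86 ≈ 0.4767.
#7b4485 → (123, 68, 133); #e6abbf → (230, 171, 191).
R = 123 + 0.4767 × (230 − 123) = 174.007 → 174
G = 68 + 0.4767 × (171 − 68) = 117.1 → 117
B = 133 + 0.4767 × (191 − 133) = 160.649 → 161

(174, 117, 161)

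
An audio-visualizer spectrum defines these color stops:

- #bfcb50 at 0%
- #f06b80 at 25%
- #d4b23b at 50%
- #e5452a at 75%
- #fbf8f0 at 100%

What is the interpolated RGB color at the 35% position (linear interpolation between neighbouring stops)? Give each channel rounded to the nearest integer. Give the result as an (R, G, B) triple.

(229, 135, 100)

35% lies between the 25% and 50% stops, so the local fraction is t = (35 − 25)/(50 − 25) = 10/25 ≈ 0.4.
#f06b80 → (240, 107, 128); #d4b23b → (212, 178, 59).
R = 240 + 0.4 × (212 − 240) = 228.8 → 229
G = 107 + 0.4 × (178 − 107) = 135.4 → 135
B = 128 + 0.4 × (59 − 128) = 100.4 → 100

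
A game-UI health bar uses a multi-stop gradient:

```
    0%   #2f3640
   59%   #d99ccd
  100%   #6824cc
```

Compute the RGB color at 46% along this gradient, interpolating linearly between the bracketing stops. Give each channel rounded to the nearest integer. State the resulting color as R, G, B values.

46% lies between the 0% and 59% stops, so the local fraction is t = (46 − 0)/(59 − 0) = 46/59 ≈ 0.7797.
#2f3640 → (47, 54, 64); #d99ccd → (217, 156, 205).
R = 47 + 0.7797 × (217 − 47) = 179.549 → 180
G = 54 + 0.7797 × (156 − 54) = 133.529 → 134
B = 64 + 0.7797 × (205 − 64) = 173.938 → 174

(180, 134, 174)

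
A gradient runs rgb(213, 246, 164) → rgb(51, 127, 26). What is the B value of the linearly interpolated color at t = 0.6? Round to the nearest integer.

B = 164 + 0.6 × (26 − 164) = 81.2 → 81

81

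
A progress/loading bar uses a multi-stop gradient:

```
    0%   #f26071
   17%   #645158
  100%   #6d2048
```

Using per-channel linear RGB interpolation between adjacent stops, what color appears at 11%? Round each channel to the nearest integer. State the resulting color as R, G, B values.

11% lies between the 0% and 17% stops, so the local fraction is t = (11 − 0)/(17 − 0) = 11/17 ≈ 0.6471.
#f26071 → (242, 96, 113); #645158 → (100, 81, 88).
R = 242 + 0.6471 × (100 − 242) = 150.112 → 150
G = 96 + 0.6471 × (81 − 96) = 86.293 → 86
B = 113 + 0.6471 × (88 − 113) = 96.822 → 97

(150, 86, 97)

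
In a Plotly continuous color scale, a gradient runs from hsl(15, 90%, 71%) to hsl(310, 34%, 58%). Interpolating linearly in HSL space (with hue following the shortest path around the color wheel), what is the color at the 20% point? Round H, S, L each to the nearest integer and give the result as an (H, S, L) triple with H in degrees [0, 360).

Hue: 310 − 15 = 295°, but |295| > 180 so the shorter arc goes the other way: Δh = 295 − 360 = -65°.
H = 15 + 0.2 × (-65) = 2 → 2°
S = 90 + 0.2 × (34 − 90) = 78.8 → 79%
L = 71 + 0.2 × (58 − 71) = 68.4 → 68%

(2, 79, 68)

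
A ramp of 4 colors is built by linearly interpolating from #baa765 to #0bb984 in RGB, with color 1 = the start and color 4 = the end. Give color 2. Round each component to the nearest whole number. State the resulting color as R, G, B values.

With 4 swatches and endpoints inclusive, swatch 2 sits at t = (2 − 1)/(4 − 1) = 1/3 ≈ 0.3333.
#baa765 → (186, 167, 101); #0bb984 → (11, 185, 132).
R = 186 + 0.3333 × (11 − 186) = 127.672 → 128
G = 167 + 0.3333 × (185 − 167) = 172.999 → 173
B = 101 + 0.3333 × (132 − 101) = 111.332 → 111

(128, 173, 111)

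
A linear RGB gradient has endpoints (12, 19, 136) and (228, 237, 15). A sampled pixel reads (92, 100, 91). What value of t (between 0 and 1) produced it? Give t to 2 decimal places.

0.37

Invert the lerp on the G channel (largest span, 218): t = (100 − 19) / (237 − 19) = 81/218 = 0.37156.
Check on R: (92 − 12)/(228 − 12) = 0.3704 ✓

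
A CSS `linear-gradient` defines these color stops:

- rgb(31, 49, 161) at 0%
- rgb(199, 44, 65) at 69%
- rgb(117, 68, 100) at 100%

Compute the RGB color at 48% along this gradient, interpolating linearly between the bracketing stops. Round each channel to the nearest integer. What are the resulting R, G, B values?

48% lies between the 0% and 69% stops, so the local fraction is t = (48 − 0)/(69 − 0) = 48/69 ≈ 0.6957.
R = 31 + 0.6957 × (199 − 31) = 147.878 → 148
G = 49 + 0.6957 × (44 − 49) = 45.522 → 46
B = 161 + 0.6957 × (65 − 161) = 94.213 → 94

(148, 46, 94)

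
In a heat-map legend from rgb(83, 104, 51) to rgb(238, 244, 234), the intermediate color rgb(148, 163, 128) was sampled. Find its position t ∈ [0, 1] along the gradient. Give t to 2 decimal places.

Invert the lerp on the B channel (largest span, 183): t = (128 − 51) / (234 − 51) = 77/183 = 0.42077.
Check on R: (148 − 83)/(238 − 83) = 0.4194 ✓

0.42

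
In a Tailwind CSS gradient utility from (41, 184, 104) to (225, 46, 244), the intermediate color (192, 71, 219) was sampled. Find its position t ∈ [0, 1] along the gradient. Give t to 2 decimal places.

Invert the lerp on the R channel (largest span, 184): t = (192 − 41) / (225 − 41) = 151/184 = 0.82065.
Check on G: (71 − 184)/(46 − 184) = 0.8188 ✓

0.82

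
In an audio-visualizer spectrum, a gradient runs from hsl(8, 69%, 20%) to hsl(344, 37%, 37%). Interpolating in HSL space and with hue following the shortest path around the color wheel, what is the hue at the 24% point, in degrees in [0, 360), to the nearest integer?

2

Hue: 344 − 8 = 336°, but |336| > 180 so the shorter arc goes the other way: Δh = 336 − 360 = -24°.
H = 8 + 0.24 × (-24) = 2.24 → 2°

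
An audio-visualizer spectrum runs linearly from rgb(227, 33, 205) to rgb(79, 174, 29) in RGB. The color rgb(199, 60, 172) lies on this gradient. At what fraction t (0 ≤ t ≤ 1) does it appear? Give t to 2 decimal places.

0.19

Invert the lerp on the B channel (largest span, 176): t = (172 − 205) / (29 − 205) = -33/-176 = 0.1875.
Check on R: (199 − 227)/(79 − 227) = 0.1892 ✓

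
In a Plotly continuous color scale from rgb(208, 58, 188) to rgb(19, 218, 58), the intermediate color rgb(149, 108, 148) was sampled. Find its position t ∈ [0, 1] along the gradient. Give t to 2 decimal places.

0.31

Invert the lerp on the R channel (largest span, 189): t = (149 − 208) / (19 − 208) = -59/-189 = 0.31217.
Check on G: (108 − 58)/(218 − 58) = 0.3125 ✓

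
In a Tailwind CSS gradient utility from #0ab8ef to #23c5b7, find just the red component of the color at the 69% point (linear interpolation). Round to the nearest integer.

R₁ = 10 (from #0ab8ef), R₂ = 35 (from #23c5b7).
R = 10 + 0.69 × (35 − 10) = 27.25 → 27

27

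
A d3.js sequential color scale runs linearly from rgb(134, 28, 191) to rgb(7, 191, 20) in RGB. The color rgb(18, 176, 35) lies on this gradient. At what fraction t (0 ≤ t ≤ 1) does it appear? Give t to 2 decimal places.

Invert the lerp on the B channel (largest span, 171): t = (35 − 191) / (20 − 191) = -156/-171 = 0.91228.
Check on R: (18 − 134)/(7 − 134) = 0.9134 ✓

0.91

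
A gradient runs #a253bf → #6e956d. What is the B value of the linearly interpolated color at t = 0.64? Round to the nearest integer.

B₁ = 191 (from #a253bf), B₂ = 109 (from #6e956d).
B = 191 + 0.64 × (109 − 191) = 138.52 → 139

139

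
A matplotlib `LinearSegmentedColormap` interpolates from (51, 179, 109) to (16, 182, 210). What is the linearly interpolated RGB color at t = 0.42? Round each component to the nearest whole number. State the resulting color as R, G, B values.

R = 51 + 0.42 × (16 − 51) = 51 + 0.42 × -35 = 36.3 → 36
G = 179 + 0.42 × (182 − 179) = 179 + 0.42 × 3 = 180.26 → 180
B = 109 + 0.42 × (210 − 109) = 109 + 0.42 × 101 = 151.42 → 151
So the blended color is (36, 180, 151), about #24b497.

(36, 180, 151)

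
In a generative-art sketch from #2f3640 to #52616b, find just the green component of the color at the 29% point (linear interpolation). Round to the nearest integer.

66

G₁ = 54 (from #2f3640), G₂ = 97 (from #52616b).
G = 54 + 0.29 × (97 − 54) = 66.47 → 66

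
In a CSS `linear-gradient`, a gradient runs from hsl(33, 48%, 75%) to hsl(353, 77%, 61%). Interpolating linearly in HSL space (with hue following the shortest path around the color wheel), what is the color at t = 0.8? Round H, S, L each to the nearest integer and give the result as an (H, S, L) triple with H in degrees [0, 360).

Hue: 353 − 33 = 320°, but |320| > 180 so the shorter arc goes the other way: Δh = 320 − 360 = -40°.
H = 33 + 0.8 × (-40) = 1 → 1°
S = 48 + 0.8 × (77 − 48) = 71.2 → 71%
L = 75 + 0.8 × (61 − 75) = 63.8 → 64%

(1, 71, 64)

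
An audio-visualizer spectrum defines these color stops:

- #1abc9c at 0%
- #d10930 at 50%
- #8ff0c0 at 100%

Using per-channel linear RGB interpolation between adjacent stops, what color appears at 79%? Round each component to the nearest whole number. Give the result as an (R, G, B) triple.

(171, 143, 132)

79% lies between the 50% and 100% stops, so the local fraction is t = (79 − 50)/(100 − 50) = 29/50 ≈ 0.58.
#d10930 → (209, 9, 48); #8ff0c0 → (143, 240, 192).
R = 209 + 0.58 × (143 − 209) = 170.72 → 171
G = 9 + 0.58 × (240 − 9) = 142.98 → 143
B = 48 + 0.58 × (192 − 48) = 131.52 → 132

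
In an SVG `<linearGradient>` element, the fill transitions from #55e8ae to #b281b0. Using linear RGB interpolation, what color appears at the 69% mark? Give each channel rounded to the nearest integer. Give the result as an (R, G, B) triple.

(149, 161, 175)

#55e8ae → (85, 232, 174); #b281b0 → (178, 129, 176).
69% corresponds to t = 0.69.
R = 85 + 0.69 × (178 − 85) = 85 + 0.69 × 93 = 149.17 → 149
G = 232 + 0.69 × (129 − 232) = 232 + 0.69 × -103 = 160.93 → 161
B = 174 + 0.69 × (176 − 174) = 174 + 0.69 × 2 = 175.38 → 175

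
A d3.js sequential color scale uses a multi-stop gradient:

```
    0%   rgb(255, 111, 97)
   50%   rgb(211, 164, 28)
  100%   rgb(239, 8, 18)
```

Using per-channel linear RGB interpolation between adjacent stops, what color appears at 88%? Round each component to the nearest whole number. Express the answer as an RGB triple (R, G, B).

(232, 45, 20)

88% lies between the 50% and 100% stops, so the local fraction is t = (88 − 50)/(100 − 50) = 38/50 ≈ 0.76.
R = 211 + 0.76 × (239 − 211) = 232.28 → 232
G = 164 + 0.76 × (8 − 164) = 45.44 → 45
B = 28 + 0.76 × (18 − 28) = 20.4 → 20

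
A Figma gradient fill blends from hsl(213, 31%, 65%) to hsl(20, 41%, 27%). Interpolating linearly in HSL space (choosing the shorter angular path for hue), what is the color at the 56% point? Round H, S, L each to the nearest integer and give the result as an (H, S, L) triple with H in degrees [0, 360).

(307, 37, 44)

Hue: 20 − 213 = -193°, but |-193| > 180 so the shorter arc goes the other way: Δh = -193 + 360 = 167°.
H = 213 + 0.56 × (167) = 306.52 → 307°
S = 31 + 0.56 × (41 − 31) = 36.6 → 37%
L = 65 + 0.56 × (27 − 65) = 43.72 → 44%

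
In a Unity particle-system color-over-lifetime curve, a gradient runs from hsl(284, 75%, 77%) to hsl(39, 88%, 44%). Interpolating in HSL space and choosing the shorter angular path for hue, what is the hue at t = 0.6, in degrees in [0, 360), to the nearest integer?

Hue: 39 − 284 = -245°, but |-245| > 180 so the shorter arc goes the other way: Δh = -245 + 360 = 115°.
H = 284 + 0.6 × (115) = 353 → 353°

353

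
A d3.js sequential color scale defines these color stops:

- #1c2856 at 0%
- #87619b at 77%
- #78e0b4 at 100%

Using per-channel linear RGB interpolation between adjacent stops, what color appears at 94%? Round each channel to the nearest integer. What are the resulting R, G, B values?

94% lies between the 77% and 100% stops, so the local fraction is t = (94 − 77)/(100 − 77) = 17/23 ≈ 0.7391.
#87619b → (135, 97, 155); #78e0b4 → (120, 224, 180).
R = 135 + 0.7391 × (120 − 135) = 123.913 → 124
G = 97 + 0.7391 × (224 − 97) = 190.866 → 191
B = 155 + 0.7391 × (180 − 155) = 173.477 → 173

(124, 191, 173)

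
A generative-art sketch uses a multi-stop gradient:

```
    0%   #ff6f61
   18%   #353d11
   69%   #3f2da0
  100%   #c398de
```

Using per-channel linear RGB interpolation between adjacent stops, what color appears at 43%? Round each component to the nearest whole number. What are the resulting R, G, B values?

(58, 53, 87)

43% lies between the 18% and 69% stops, so the local fraction is t = (43 − 18)/(69 − 18) = 25/51 ≈ 0.4902.
#353d11 → (53, 61, 17); #3f2da0 → (63, 45, 160).
R = 53 + 0.4902 × (63 − 53) = 57.902 → 58
G = 61 + 0.4902 × (45 − 61) = 53.157 → 53
B = 17 + 0.4902 × (160 − 17) = 87.099 → 87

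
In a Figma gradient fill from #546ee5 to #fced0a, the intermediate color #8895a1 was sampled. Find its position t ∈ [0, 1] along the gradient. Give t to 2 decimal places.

0.31

Invert the lerp on the B channel (largest span, 219): t = (161 − 229) / (10 − 229) = -68/-219 = 0.3105.
Check on R: (136 − 84)/(252 − 84) = 0.3095 ✓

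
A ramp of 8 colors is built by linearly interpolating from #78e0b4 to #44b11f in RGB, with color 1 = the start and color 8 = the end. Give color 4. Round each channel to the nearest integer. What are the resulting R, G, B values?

With 8 swatches and endpoints inclusive, swatch 4 sits at t = (4 − 1)/(8 − 1) = 3/7 ≈ 0.4286.
#78e0b4 → (120, 224, 180); #44b11f → (68, 177, 31).
R = 120 + 0.4286 × (68 − 120) = 97.713 → 98
G = 224 + 0.4286 × (177 − 224) = 203.856 → 204
B = 180 + 0.4286 × (31 − 180) = 116.139 → 116

(98, 204, 116)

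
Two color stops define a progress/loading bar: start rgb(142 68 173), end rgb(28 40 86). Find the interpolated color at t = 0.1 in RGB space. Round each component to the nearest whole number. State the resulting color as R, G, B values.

R = 142 + 0.1 × (28 − 142) = 142 + 0.1 × -114 = 130.6 → 131
G = 68 + 0.1 × (40 − 68) = 68 + 0.1 × -28 = 65.2 → 65
B = 173 + 0.1 × (86 − 173) = 173 + 0.1 × -87 = 164.3 → 164

(131, 65, 164)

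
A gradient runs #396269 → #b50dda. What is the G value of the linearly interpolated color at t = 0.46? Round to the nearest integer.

G₁ = 98 (from #396269), G₂ = 13 (from #b50dda).
G = 98 + 0.46 × (13 − 98) = 58.9 → 59

59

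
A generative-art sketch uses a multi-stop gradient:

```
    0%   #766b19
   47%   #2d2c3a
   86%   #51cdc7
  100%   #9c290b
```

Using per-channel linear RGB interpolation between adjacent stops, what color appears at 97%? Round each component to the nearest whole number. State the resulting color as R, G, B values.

97% lies between the 86% and 100% stops, so the local fraction is t = (97 − 86)/(100 − 86) = 11/14 ≈ 0.7857.
#51cdc7 → (81, 205, 199); #9c290b → (156, 41, 11).
R = 81 + 0.7857 × (156 − 81) = 139.928 → 140
G = 205 + 0.7857 × (41 − 205) = 76.145 → 76
B = 199 + 0.7857 × (11 − 199) = 51.288 → 51

(140, 76, 51)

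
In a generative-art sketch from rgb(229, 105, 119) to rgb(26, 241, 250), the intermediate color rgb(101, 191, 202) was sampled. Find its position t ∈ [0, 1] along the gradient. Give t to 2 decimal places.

0.63

Invert the lerp on the R channel (largest span, 203): t = (101 − 229) / (26 − 229) = -128/-203 = 0.63054.
Check on G: (191 − 105)/(241 − 105) = 0.6324 ✓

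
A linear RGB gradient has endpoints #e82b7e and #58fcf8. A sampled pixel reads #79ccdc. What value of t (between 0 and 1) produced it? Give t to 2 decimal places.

Invert the lerp on the G channel (largest span, 209): t = (204 − 43) / (252 − 43) = 161/209 = 0.77033.
Check on R: (121 − 232)/(88 − 232) = 0.7708 ✓

0.77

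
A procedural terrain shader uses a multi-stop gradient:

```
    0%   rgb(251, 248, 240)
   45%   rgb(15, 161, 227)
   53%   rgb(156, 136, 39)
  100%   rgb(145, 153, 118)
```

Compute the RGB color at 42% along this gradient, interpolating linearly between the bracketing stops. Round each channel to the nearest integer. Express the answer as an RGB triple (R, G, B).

42% lies between the 0% and 45% stops, so the local fraction is t = (42 − 0)/(45 − 0) = 42/45 ≈ 0.9333.
R = 251 + 0.9333 × (15 − 251) = 30.741 → 31
G = 248 + 0.9333 × (161 − 248) = 166.803 → 167
B = 240 + 0.9333 × (227 − 240) = 227.867 → 228

(31, 167, 228)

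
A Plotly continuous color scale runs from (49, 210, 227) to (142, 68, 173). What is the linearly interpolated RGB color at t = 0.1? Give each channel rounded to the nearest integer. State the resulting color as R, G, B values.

(58, 196, 222)

R = 49 + 0.1 × (142 − 49) = 49 + 0.1 × 93 = 58.3 → 58
G = 210 + 0.1 × (68 − 210) = 210 + 0.1 × -142 = 195.8 → 196
B = 227 + 0.1 × (173 − 227) = 227 + 0.1 × -54 = 221.6 → 222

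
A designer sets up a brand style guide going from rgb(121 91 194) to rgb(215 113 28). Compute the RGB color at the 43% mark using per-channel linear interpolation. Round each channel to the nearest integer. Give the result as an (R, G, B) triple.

43% corresponds to t = 0.43.
R = 121 + 0.43 × (215 − 121) = 121 + 0.43 × 94 = 161.42 → 161
G = 91 + 0.43 × (113 − 91) = 91 + 0.43 × 22 = 100.46 → 100
B = 194 + 0.43 × (28 − 194) = 194 + 0.43 × -166 = 122.62 → 123

(161, 100, 123)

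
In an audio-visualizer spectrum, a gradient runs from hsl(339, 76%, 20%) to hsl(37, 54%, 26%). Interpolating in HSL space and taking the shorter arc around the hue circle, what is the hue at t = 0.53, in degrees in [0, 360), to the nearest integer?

10

Hue: 37 − 339 = -302°, but |-302| > 180 so the shorter arc goes the other way: Δh = -302 + 360 = 58°.
H = 339 + 0.53 × (58) = 369.74 → 370 → 370 mod 360 = 10°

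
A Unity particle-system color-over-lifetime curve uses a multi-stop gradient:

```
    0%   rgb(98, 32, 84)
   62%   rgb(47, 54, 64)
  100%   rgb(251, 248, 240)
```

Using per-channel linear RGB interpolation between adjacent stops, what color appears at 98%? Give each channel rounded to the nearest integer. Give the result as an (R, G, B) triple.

98% lies between the 62% and 100% stops, so the local fraction is t = (98 − 62)/(100 − 62) = 36/38 ≈ 0.9474.
R = 47 + 0.9474 × (251 − 47) = 240.27 → 240
G = 54 + 0.9474 × (248 − 54) = 237.796 → 238
B = 64 + 0.9474 × (240 − 64) = 230.742 → 231

(240, 238, 231)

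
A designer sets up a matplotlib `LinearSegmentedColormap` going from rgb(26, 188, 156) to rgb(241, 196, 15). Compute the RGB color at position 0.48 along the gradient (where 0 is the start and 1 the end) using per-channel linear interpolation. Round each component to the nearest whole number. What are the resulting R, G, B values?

(129, 192, 88)

R = 26 + 0.48 × (241 − 26) = 26 + 0.48 × 215 = 129.2 → 129
G = 188 + 0.48 × (196 − 188) = 188 + 0.48 × 8 = 191.84 → 192
B = 156 + 0.48 × (15 − 156) = 156 + 0.48 × -141 = 88.32 → 88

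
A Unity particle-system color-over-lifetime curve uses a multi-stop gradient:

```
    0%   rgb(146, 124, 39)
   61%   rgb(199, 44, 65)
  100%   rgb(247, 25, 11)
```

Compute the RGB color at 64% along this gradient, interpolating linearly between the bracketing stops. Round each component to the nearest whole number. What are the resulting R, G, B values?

64% lies between the 61% and 100% stops, so the local fraction is t = (64 − 61)/(100 − 61) = 3/39 ≈ 0.0769.
R = 199 + 0.0769 × (247 − 199) = 202.691 → 203
G = 44 + 0.0769 × (25 − 44) = 42.539 → 43
B = 65 + 0.0769 × (11 − 65) = 60.847 → 61

(203, 43, 61)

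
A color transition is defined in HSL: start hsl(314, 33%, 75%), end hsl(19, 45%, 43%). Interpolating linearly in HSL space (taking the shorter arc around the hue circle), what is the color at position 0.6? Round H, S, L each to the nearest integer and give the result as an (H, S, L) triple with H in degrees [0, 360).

(353, 40, 56)

Hue: 19 − 314 = -295°, but |-295| > 180 so the shorter arc goes the other way: Δh = -295 + 360 = 65°.
H = 314 + 0.6 × (65) = 353 → 353°
S = 33 + 0.6 × (45 − 33) = 40.2 → 40%
L = 75 + 0.6 × (43 − 75) = 55.8 → 56%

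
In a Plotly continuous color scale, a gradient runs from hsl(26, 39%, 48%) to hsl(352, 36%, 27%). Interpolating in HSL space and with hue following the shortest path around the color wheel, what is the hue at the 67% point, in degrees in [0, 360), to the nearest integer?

Hue: 352 − 26 = 326°, but |326| > 180 so the shorter arc goes the other way: Δh = 326 − 360 = -34°.
H = 26 + 0.67 × (-34) = 3.22 → 3°

3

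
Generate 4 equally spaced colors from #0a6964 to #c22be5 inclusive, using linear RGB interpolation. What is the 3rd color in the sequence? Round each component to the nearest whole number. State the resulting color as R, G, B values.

With 4 swatches and endpoints inclusive, swatch 3 sits at t = (3 − 1)/(4 − 1) = 2/3 ≈ 0.6667.
#0a6964 → (10, 105, 100); #c22be5 → (194, 43, 229).
R = 10 + 0.6667 × (194 − 10) = 132.673 → 133
G = 105 + 0.6667 × (43 − 105) = 63.665 → 64
B = 100 + 0.6667 × (229 − 100) = 186.004 → 186

(133, 64, 186)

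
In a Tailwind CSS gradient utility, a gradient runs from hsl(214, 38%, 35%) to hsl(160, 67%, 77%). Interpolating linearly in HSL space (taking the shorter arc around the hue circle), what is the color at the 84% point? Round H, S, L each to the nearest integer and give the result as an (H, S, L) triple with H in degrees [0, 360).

Hue arc: Δh = 160 − 214 = -54° (|Δh| ≤ 180, already the shorter path).
H = 214 + 0.84 × (-54) = 168.64 → 169°
S = 38 + 0.84 × (67 − 38) = 62.36 → 62%
L = 35 + 0.84 × (77 − 35) = 70.28 → 70%

(169, 62, 70)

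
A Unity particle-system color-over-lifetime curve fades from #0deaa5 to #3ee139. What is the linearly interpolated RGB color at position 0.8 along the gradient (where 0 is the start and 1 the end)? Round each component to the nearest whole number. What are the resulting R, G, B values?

(52, 227, 79)

#0deaa5 → (13, 234, 165); #3ee139 → (62, 225, 57).
R = 13 + 0.8 × (62 − 13) = 13 + 0.8 × 49 = 52.2 → 52
G = 234 + 0.8 × (225 − 234) = 234 + 0.8 × -9 = 226.8 → 227
B = 165 + 0.8 × (57 − 165) = 165 + 0.8 × -108 = 78.6 → 79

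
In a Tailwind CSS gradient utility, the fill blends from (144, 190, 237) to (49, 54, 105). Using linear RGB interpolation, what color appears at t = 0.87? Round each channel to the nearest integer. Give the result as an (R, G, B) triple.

(61, 72, 122)

R = 144 + 0.87 × (49 − 144) = 144 + 0.87 × -95 = 61.35 → 61
G = 190 + 0.87 × (54 − 190) = 190 + 0.87 × -136 = 71.68 → 72
B = 237 + 0.87 × (105 − 237) = 237 + 0.87 × -132 = 122.16 → 122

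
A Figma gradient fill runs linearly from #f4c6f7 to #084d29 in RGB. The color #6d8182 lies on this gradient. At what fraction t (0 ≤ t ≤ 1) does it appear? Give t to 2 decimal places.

0.57

Invert the lerp on the R channel (largest span, 236): t = (109 − 244) / (8 − 244) = -135/-236 = 0.57203.
Check on G: (129 − 198)/(77 − 198) = 0.5702 ✓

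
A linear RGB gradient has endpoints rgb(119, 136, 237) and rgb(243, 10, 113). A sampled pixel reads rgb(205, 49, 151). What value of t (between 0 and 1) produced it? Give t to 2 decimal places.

0.69

Invert the lerp on the G channel (largest span, 126): t = (49 − 136) / (10 − 136) = -87/-126 = 0.69048.
Check on R: (205 − 119)/(243 − 119) = 0.6935 ✓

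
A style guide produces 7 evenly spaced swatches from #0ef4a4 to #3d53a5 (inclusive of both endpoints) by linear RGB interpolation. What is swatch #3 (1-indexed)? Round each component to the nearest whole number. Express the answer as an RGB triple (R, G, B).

(30, 190, 164)

With 7 swatches and endpoints inclusive, swatch 3 sits at t = (3 − 1)/(7 − 1) = 2/6 ≈ 0.3333.
#0ef4a4 → (14, 244, 164); #3d53a5 → (61, 83, 165).
R = 14 + 0.3333 × (61 − 14) = 29.665 → 30
G = 244 + 0.3333 × (83 − 244) = 190.339 → 190
B = 164 + 0.3333 × (165 − 164) = 164.333 → 164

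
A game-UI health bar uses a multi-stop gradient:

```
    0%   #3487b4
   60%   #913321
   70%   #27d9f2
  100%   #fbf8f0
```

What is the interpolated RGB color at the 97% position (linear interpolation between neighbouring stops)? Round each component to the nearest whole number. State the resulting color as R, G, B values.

(230, 245, 240)

97% lies between the 70% and 100% stops, so the local fraction is t = (97 − 70)/(100 − 70) = 27/30 ≈ 0.9.
#27d9f2 → (39, 217, 242); #fbf8f0 → (251, 248, 240).
R = 39 + 0.9 × (251 − 39) = 229.8 → 230
G = 217 + 0.9 × (248 − 217) = 244.9 → 245
B = 242 + 0.9 × (240 − 242) = 240.2 → 240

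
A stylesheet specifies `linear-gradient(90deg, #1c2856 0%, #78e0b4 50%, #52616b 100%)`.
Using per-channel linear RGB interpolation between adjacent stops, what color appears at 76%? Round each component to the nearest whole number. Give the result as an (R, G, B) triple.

76% lies between the 50% and 100% stops, so the local fraction is t = (76 − 50)/(100 − 50) = 26/50 ≈ 0.52.
#78e0b4 → (120, 224, 180); #52616b → (82, 97, 107).
R = 120 + 0.52 × (82 − 120) = 100.24 → 100
G = 224 + 0.52 × (97 − 224) = 157.96 → 158
B = 180 + 0.52 × (107 − 180) = 142.04 → 142

(100, 158, 142)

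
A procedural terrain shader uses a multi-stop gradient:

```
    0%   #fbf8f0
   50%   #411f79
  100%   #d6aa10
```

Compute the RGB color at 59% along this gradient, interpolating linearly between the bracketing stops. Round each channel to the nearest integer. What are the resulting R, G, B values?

(92, 56, 102)

59% lies between the 50% and 100% stops, so the local fraction is t = (59 − 50)/(100 − 50) = 9/50 ≈ 0.18.
#411f79 → (65, 31, 121); #d6aa10 → (214, 170, 16).
R = 65 + 0.18 × (214 − 65) = 91.82 → 92
G = 31 + 0.18 × (170 − 31) = 56.02 → 56
B = 121 + 0.18 × (16 − 121) = 102.1 → 102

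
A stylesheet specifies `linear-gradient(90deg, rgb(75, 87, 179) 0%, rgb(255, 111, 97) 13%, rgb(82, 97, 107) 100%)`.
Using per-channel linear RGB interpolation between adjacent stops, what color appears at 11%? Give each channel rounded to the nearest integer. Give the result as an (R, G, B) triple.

(227, 107, 110)

11% lies between the 0% and 13% stops, so the local fraction is t = (11 − 0)/(13 − 0) = 11/13 ≈ 0.8462.
R = 75 + 0.8462 × (255 − 75) = 227.316 → 227
G = 87 + 0.8462 × (111 − 87) = 107.309 → 107
B = 179 + 0.8462 × (97 − 179) = 109.612 → 110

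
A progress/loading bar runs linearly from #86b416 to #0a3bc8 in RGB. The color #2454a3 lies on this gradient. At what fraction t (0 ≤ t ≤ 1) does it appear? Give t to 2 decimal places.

0.79

Invert the lerp on the B channel (largest span, 178): t = (163 − 22) / (200 − 22) = 141/178 = 0.79213.
Check on R: (36 − 134)/(10 − 134) = 0.7903 ✓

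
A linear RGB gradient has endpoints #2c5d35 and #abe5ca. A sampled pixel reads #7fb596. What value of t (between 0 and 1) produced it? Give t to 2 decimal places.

0.65

Invert the lerp on the B channel (largest span, 149): t = (150 − 53) / (202 − 53) = 97/149 = 0.65101.
Check on R: (127 − 44)/(171 − 44) = 0.6535 ✓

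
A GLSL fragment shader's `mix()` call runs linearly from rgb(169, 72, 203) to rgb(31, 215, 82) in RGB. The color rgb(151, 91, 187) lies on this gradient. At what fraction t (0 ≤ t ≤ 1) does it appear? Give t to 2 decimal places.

0.13

Invert the lerp on the G channel (largest span, 143): t = (91 − 72) / (215 − 72) = 19/143 = 0.13287.
Check on R: (151 − 169)/(31 − 169) = 0.1304 ✓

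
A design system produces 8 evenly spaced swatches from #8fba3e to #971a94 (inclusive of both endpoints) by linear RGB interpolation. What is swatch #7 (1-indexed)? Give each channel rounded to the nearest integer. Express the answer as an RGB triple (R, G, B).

With 8 swatches and endpoints inclusive, swatch 7 sits at t = (7 − 1)/(8 − 1) = 6/7 ≈ 0.8571.
#8fba3e → (143, 186, 62); #971a94 → (151, 26, 148).
R = 143 + 0.8571 × (151 − 143) = 149.857 → 150
G = 186 + 0.8571 × (26 − 186) = 48.864 → 49
B = 62 + 0.8571 × (148 − 62) = 135.711 → 136

(150, 49, 136)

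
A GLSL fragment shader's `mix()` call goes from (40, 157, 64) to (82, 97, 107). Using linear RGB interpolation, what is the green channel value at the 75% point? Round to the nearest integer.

112

G = 157 + 0.75 × (97 − 157) = 112 → 112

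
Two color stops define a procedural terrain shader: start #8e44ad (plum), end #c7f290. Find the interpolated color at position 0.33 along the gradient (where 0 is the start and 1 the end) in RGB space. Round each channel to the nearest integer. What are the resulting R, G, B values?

#8e44ad → (142, 68, 173); #c7f290 → (199, 242, 144).
R = 142 + 0.33 × (199 − 142) = 142 + 0.33 × 57 = 160.81 → 161
G = 68 + 0.33 × (242 − 68) = 68 + 0.33 × 174 = 125.42 → 125
B = 173 + 0.33 × (144 − 173) = 173 + 0.33 × -29 = 163.43 → 163

(161, 125, 163)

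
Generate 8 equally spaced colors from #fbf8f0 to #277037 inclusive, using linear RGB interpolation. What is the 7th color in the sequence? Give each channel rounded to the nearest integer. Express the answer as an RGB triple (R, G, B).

With 8 swatches and endpoints inclusive, swatch 7 sits at t = (7 − 1)/(8 − 1) = 6/7 ≈ 0.8571.
#fbf8f0 → (251, 248, 240); #277037 → (39, 112, 55).
R = 251 + 0.8571 × (39 − 251) = 69.295 → 69
G = 248 + 0.8571 × (112 − 248) = 131.434 → 131
B = 240 + 0.8571 × (55 − 240) = 81.436 → 81

(69, 131, 81)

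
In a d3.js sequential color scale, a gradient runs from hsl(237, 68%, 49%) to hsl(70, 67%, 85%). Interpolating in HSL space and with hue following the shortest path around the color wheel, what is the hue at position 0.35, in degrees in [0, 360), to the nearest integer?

179

Hue arc: Δh = 70 − 237 = -167° (|Δh| ≤ 180, already the shorter path).
H = 237 + 0.35 × (-167) = 178.55 → 179°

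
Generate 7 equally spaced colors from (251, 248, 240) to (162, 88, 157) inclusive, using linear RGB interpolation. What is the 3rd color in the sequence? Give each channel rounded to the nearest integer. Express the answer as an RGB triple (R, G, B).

With 7 swatches and endpoints inclusive, swatch 3 sits at t = (3 − 1)/(7 − 1) = 2/6 ≈ 0.3333.
R = 251 + 0.3333 × (162 − 251) = 221.336 → 221
G = 248 + 0.3333 × (88 − 248) = 194.672 → 195
B = 240 + 0.3333 × (157 − 240) = 212.336 → 212

(221, 195, 212)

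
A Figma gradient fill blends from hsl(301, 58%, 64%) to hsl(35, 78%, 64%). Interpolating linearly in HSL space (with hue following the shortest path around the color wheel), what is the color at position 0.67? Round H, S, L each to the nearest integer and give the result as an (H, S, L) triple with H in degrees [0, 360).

Hue: 35 − 301 = -266°, but |-266| > 180 so the shorter arc goes the other way: Δh = -266 + 360 = 94°.
H = 301 + 0.67 × (94) = 363.98 → 364 → 364 mod 360 = 4°
S = 58 + 0.67 × (78 − 58) = 71.4 → 71%
L = 64 + 0.67 × (64 − 64) = 64 → 64%

(4, 71, 64)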